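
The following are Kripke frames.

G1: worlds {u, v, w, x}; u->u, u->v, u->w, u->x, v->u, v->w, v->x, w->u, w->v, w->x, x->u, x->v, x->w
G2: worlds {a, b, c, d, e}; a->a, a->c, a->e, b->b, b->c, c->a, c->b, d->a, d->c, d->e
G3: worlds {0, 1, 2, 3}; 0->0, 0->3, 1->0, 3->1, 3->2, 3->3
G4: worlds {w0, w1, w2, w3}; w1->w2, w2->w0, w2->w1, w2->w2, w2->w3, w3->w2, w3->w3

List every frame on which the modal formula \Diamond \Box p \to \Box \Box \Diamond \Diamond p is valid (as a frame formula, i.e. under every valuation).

G1

The schema corresponds to a generalized confluence (Geach) condition: \forall x \forall y \forall z ((xRy \wedge x R^2 z) \to \exists w (yRw \wedge z R^2 w)).
G1: ✓.
G2: fails — aRa, aR²e but no w with aRw and eR²w.
G3: fails — 0R0, 0R²2 but no w with 0Rw and 2R²w.
G4: fails — w1Rw2, w1R²w0 but no w with w2Rw and w0R²w.
Valid on: G1.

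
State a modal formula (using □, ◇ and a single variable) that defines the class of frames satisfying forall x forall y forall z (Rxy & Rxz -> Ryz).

◇q → □◇q

A defining formula is ◇q → □◇q (the 5 axiom).
Suppose ◇q→□◇q is valid. Take Rxy, Rxz and set V(q)={y}. Then ◇q at x, so □◇q at x, so ◇q at z, so some w with Rzw has q; w=y, i.e. Rzy. By symmetry of the argument, Ryz.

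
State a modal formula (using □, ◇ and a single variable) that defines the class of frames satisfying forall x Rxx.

This is reflexivity; the standard corresponding axiom is T: □s → s.
Suppose □s→s is valid. At any x set V(s)={w : Rxw}. Then □s holds at x, so s holds at x, i.e. Rxx.

□s → s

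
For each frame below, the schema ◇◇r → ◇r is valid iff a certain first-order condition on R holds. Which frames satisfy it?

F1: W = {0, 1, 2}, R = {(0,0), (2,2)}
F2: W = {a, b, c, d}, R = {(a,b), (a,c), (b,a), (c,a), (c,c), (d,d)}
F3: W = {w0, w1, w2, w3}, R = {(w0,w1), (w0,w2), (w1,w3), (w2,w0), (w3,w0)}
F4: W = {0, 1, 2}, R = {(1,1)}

Frame correspondent (Sahlqvist): ∀x ∀y ∀z (Rxy ∧ Ryz → Rxz) — i.e. transitivity.
F1: ✓.
F2: fails — Rab and Rba but not Raa.
F3: fails — Rw1w3 and Rw3w0 but not Rw1w0.
F4: ✓.

F1, F4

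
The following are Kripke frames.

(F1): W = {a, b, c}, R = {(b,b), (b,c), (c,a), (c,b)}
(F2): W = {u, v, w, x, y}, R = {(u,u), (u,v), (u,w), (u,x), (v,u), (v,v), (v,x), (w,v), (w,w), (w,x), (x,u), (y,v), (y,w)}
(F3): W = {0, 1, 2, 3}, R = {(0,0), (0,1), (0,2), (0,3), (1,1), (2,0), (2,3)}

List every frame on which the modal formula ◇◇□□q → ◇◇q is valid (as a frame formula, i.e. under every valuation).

(F2)

Frame correspondent (Sahlqvist): ∀x ∀y (xR²y → ∃w (yR²w ∧ xR²w)) — i.e. a generalized confluence (Geach) condition.
(F1): fails — bR²a but no w with aR²w and bR²w.
(F2): condition met.
(F3): fails — 0R²3 but no w with 3R²w and 0R²w.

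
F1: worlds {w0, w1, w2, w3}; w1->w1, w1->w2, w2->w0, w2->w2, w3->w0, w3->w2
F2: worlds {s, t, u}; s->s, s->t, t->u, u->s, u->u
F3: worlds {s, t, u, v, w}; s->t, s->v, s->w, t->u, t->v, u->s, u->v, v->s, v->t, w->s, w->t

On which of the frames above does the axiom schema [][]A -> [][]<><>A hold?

The schema corresponds to a generalized confluence (Geach) condition: forall x forall z (x R^2 z -> exists w (x R^2 w & z R^2 w)).
F1: fails — w1R²w0 but no w with w1R²w and w0R²w.
F2: condition met.
F3: condition met.
Valid on: F2, F3.

F2, F3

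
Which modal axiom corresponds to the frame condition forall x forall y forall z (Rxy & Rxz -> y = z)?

◇s → □s

This is partial functionality; the standard corresponding axiom is CD: ◇s → □s.
Suppose ◇s→□s is valid. Take Rxy, Rxz and set V(s)={y}. Then ◇s at x, so □s at x, so s at z, i.e. z=y.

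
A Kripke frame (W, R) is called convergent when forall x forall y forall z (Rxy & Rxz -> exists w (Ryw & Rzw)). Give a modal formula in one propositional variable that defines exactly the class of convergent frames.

◇□p → □◇p

A defining formula is ◇□p → □◇p (the .2 axiom).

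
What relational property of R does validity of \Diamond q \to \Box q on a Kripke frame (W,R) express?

partial functionality: \forall x \forall y \forall z (Rxy \wedge Rxz \to y = z)

This schema is the CD axiom.
Its frame correspondent is partial functionality — \forall x \forall y \forall z (Rxy \wedge Rxz \to y = z).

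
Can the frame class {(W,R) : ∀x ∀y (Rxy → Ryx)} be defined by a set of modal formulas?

This is a Sahlqvist condition; the B axiom q → □◇q defines it.
Suppose q→□◇q is valid. Take Rxy and set V(q)={x}. Then q at x, so □◇q at x, so ◇q at y, so some z with Ryz has q; z=x, i.e. Ryx.

Yes, by q → □◇q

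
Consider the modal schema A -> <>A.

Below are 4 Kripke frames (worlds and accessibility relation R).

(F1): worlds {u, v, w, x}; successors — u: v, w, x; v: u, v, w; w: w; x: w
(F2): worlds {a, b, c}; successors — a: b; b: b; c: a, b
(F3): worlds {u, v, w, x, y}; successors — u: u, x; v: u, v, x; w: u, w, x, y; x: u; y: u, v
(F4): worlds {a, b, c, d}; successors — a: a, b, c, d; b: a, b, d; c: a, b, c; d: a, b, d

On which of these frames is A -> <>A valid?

Frame correspondent (Sahlqvist): forall x Rxx — i.e. reflexivity.
(F1): fails — world u does not see itself.
(F2): fails — world a does not see itself.
(F3): fails — world x does not see itself.
(F4): satisfies the condition.
Valid on: (F4).

(F4)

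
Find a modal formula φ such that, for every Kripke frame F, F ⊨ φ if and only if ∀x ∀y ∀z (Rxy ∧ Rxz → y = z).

◇ψ → □ψ

The condition is partial functionality. The CD schema ◇ψ → □ψ defines it.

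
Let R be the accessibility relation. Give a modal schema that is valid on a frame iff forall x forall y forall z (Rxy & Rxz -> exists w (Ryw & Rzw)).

A defining formula is ◇□s → □◇s (the .2 axiom).

◇□s → □◇s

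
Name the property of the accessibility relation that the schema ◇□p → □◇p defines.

convergence: ∀x ∀y ∀z (Rxy ∧ Rxz → ∃w (Ryw ∧ Rzw))

Suppose ◇□p→□◇p is valid. Take Rxy, Rxz and set V(p)={w : Ryw}. Then □p at y so ◇□p at x, so □◇p at x, so ◇p at z, giving w with Rzw and Ryw.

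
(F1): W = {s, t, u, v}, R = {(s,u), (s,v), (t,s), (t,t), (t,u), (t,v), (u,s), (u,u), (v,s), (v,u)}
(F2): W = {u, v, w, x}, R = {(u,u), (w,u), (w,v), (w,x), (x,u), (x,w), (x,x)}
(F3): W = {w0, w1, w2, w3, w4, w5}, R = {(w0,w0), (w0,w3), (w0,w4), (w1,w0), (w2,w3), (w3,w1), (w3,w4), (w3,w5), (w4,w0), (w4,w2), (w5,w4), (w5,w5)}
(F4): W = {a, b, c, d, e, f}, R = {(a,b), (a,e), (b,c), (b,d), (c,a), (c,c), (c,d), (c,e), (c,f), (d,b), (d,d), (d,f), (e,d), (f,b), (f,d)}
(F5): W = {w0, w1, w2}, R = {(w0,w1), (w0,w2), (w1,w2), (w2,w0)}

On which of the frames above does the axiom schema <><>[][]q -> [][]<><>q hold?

(F1), (F3), (F4)

This is the axiom for a generalized confluence (Geach) condition; its first-order frame correspondent is forall x forall y forall z ((x R^2 y & x R^2 z) -> exists w (y R^2 w & z R^2 w)).
(F1): ✓.
(F2): fails — xR²u, xR²v but no t with uR²t and vR²t.
(F3): ✓.
(F4): ✓.
(F5): fails — w2R²w1, w2R²w2 but no w with w1R²w and w2R²w.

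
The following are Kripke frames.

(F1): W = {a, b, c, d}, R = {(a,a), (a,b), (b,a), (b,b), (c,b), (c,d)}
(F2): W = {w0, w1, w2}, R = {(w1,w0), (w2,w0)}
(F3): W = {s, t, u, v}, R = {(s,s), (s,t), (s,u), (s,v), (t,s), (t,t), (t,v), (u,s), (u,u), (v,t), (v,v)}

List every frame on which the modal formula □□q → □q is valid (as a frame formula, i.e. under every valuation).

This is the axiom for density; its first-order frame correspondent is ∀x ∀y (Rxy → ∃z (Rxz ∧ Rzy)).
(F1): fails — Rcd but no z with Rcz and Rzd.
(F2): fails — Rw1w0 but no z with Rw1z and Rzw0.
(F3): satisfies the condition.

(F3)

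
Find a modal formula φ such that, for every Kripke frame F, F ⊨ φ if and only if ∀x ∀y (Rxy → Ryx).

q → □◇q

This is symmetry; the standard corresponding axiom is B: q → □◇q.
Suppose q→□◇q is valid. Take Rxy and set V(q)={x}. Then q at x, so □◇q at x, so ◇q at y, so some z with Ryz has q; z=x, i.e. Ryx.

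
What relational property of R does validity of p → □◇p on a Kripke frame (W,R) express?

Suppose p→□◇p is valid. Take Rxy and set V(p)={x}. Then p at x, so □◇p at x, so ◇p at y, so some z with Ryz has p; z=x, i.e. Ryx.
The converse is a direct semantic check.
So the correspondent is symmetry.

symmetry: ∀x ∀y (Rxy → Ryx)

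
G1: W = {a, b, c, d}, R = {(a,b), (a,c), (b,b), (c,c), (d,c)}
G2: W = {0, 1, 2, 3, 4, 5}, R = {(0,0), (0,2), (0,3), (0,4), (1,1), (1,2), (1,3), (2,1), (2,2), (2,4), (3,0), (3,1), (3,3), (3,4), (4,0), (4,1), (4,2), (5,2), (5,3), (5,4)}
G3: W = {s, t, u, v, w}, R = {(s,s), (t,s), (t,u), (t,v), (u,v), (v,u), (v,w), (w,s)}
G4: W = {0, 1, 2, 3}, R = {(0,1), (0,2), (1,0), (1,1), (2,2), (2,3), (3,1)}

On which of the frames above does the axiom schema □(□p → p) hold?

G1

The schema corresponds to shift-reflexivity: ∀x ∀y (Rxy → Ryy).
G1: condition met.
G2: fails — R34 but not R44.
G3: fails — Ruv but not Rvv.
G4: fails — R10 but not R00.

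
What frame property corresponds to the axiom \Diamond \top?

◇⊤ holds at w iff w has a successor, so frame-validity of ◇⊤ is exactly seriality. Equivalently via □r → ◇r:
Suppose □r→◇r is valid. At any x set V(r)=W. Then □r at x, so ◇r at x, so x has a successor.
The converse is a direct semantic check.
So the correspondent is seriality.

seriality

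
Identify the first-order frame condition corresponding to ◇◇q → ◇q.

Transitivity

This is frame-equivalent to □q → □□q (substitute ¬q for q and contrapose).
Suppose □q→□□q is valid. Take Rxy, Ryz and set V(q)={w : Rxw}. Then □q at x, so □□q at x, so □q at y, so q at z, i.e. Rxz.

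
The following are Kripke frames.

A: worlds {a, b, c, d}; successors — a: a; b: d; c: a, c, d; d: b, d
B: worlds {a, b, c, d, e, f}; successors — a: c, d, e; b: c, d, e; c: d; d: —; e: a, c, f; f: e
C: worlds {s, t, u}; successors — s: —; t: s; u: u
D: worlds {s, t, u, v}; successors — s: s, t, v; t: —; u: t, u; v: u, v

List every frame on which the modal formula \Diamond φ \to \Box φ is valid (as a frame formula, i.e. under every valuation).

The schema corresponds to partial functionality: \forall x \forall y \forall z (Rxy \wedge Rxz \to y = z).
A: fails — c sees both a and c.
B: fails — a sees both c and d.
C: condition met.
D: fails — s sees both s and t.

C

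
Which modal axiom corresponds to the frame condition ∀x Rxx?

A defining formula is □p → p (the T axiom).
Suppose □p→p is valid. At any x set V(p)={w : Rxw}. Then □p holds at x, so p holds at x, i.e. Rxx.

□p → p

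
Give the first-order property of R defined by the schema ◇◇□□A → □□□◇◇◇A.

This is a Sahlqvist (Geach-type) schema ◇^2□^2A → □^3◇^3A.
First-order correspondent: ∀x ∀y ∀z ((xR²y ∧ xR³z) → ∃w (yR²w ∧ zR³w)).

∀x ∀y ∀z ((xR²y ∧ xR³z) → ∃w (yR²w ∧ zR³w))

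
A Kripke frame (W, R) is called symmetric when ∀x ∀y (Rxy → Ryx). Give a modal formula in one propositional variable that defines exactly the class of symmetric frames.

A defining formula is r → □◇r (the B axiom).
Suppose r→□◇r is valid. Take Rxy and set V(r)={x}. Then r at x, so □◇r at x, so ◇r at y, so some z with Ryz has r; z=x, i.e. Ryx.

r → □◇r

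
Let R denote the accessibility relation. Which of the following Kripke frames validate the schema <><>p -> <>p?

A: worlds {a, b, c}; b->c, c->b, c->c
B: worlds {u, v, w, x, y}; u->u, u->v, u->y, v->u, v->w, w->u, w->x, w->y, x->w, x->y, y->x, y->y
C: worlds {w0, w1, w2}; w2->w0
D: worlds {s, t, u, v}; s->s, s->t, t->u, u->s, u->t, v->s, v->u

C

Frame correspondent (Sahlqvist): forall x forall y forall z (Rxy & Ryz -> Rxz) — i.e. transitivity.
A: fails — Rbc and Rcb but not Rbb.
B: fails — Ruv and Rvw but not Ruw.
C: ✓.
D: fails — Rut and Rtu but not Ruu.
Valid on: C.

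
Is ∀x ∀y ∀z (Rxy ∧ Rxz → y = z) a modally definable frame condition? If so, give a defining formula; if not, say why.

Yes — defined by ◇q → □q

Yes: it is partial functionality, defined by the CD schema ◇q → □q.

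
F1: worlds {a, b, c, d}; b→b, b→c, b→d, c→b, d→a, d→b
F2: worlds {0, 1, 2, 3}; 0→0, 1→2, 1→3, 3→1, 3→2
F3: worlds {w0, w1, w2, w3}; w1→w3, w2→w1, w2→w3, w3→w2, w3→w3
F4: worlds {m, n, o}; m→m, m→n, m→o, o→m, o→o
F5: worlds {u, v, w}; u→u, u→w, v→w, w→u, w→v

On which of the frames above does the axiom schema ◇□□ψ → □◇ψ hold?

F3

The schema corresponds to a generalized confluence (Geach) condition: ∀x ∀y ∀z ((xRy ∧ xRz) → ∃w (yR²w ∧ zRw)).
F1: fails — dRa, dRa but no w with aR²w and aRw.
F2: fails — 1R2, 1R2 but no w with 2R²w and 2Rw.
F3: holds.
F4: fails — mRm, mRn but no w with mR²w and nRw.
F5: fails — wRv, wRv but no t with vR²t and vRt.
Valid on: F3.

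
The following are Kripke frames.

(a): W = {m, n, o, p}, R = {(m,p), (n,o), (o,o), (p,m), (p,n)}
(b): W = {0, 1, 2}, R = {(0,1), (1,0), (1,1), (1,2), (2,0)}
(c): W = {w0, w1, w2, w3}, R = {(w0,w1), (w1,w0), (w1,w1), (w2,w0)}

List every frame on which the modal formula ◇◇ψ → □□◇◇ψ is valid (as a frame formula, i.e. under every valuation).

(c)

Frame correspondent (Sahlqvist): ∀x ∀y ∀z ((xR²y ∧ xR²z) → ∃w (y = w ∧ zR²w)) — i.e. a generalized confluence (Geach) condition.
(a): fails — mR²m, mR²n but no w with m=w and nR²w.
(b): fails — 0R²0, 0R²2 but no w with 0=w and 2R²w.
(c): ✓.
Valid on: (c).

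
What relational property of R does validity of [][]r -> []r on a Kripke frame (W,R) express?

Suppose □□r→□r is valid. Take Rxy and set V(r)={w : xR²w}. Then □□r at x, so □r at x, so r at y, i.e. ∃z(Rxz∧Rzy).
The converse is a direct semantic check.
Frame condition: forall x forall y (Rxy -> exists z (Rxz & Rzy)).

density: forall x forall y (Rxy -> exists z (Rxz & Rzy))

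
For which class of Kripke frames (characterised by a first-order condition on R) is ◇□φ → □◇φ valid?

convergence

Suppose ◇□φ→□◇φ is valid. Take Rxy, Rxz and set V(φ)={w : Ryw}. Then □φ at y so ◇□φ at x, so □◇φ at x, so ◇φ at z, giving w with Rzw and Ryw.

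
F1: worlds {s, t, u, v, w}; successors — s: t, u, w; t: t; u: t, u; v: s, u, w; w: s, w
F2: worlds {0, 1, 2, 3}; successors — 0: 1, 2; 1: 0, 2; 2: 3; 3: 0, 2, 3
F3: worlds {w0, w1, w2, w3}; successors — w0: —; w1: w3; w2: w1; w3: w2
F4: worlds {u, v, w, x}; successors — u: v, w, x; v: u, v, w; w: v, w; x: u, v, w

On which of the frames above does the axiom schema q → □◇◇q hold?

Frame correspondent (Sahlqvist): ∀x ∀z (xRz → ∃w (x = w ∧ zR²w)) — i.e. a generalized confluence (Geach) condition.
F1: fails — sRt but no w* with s=w* and tR²w*.
F2: fails — 0R1 but no w with 0=w and 1R²w.
F3: holds.
F4: fails — xRu but no t with x=t and uR²t.
Valid on: F3.

F3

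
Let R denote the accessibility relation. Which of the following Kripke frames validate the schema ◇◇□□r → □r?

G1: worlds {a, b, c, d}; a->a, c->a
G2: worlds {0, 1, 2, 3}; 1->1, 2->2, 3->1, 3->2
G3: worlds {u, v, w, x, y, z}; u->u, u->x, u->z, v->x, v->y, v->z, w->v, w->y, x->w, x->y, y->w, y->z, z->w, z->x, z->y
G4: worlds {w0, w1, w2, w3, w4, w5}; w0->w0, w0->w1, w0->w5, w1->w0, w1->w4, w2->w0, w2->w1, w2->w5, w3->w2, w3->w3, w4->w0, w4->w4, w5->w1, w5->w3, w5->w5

This is the axiom for a generalized confluence (Geach) condition; its first-order frame correspondent is ∀x ∀y ∀z ((xR²y ∧ xRz) → ∃w (yR²w ∧ z = w)).
G1: satisfies the condition.
G2: fails — 3R²1, 3R2 but no w with 1R²w and 2=w.
G3: fails — uR²w, uRu but no t with wR²t and u=t.
G4: fails — w3R²w0, w3Rw2 but no w with w0R²w and w2=w.

G1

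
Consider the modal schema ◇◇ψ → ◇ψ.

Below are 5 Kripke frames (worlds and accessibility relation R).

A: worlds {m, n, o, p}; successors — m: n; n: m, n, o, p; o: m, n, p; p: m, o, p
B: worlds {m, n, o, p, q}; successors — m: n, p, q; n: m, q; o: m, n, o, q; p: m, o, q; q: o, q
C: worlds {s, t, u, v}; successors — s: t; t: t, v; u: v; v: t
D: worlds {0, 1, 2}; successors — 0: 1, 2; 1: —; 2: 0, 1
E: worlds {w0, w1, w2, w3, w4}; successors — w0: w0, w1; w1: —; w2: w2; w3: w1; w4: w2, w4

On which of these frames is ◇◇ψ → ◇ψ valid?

E

This is the axiom for transitivity; its first-order frame correspondent is ∀x ∀y ∀z (Rxy ∧ Ryz → Rxz).
A: fails — Ron and Rno but not Roo.
B: fails — Rom and Rmp but not Rop.
C: fails — Ruv and Rvt but not Rut.
D: fails — R20 and R02 but not R22.
E: satisfies the condition.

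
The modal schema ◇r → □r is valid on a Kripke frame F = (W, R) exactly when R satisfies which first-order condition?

Suppose ◇r→□r is valid. Take Rxy, Rxz and set V(r)={y}. Then ◇r at x, so □r at x, so r at z, i.e. z=y.
The converse is a direct semantic check.
So the correspondent is partial functionality.

partial functionality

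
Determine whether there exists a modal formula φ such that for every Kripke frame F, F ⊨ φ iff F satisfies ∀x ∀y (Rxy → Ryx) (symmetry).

Yes: it is symmetry, defined by the B schema r → □◇r.
Suppose r→□◇r is valid. Take Rxy and set V(r)={x}. Then r at x, so □◇r at x, so ◇r at y, so some z with Ryz has r; z=x, i.e. Ryx.

Definable; r → □◇r defines it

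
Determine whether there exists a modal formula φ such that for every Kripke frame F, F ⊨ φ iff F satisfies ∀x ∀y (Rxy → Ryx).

Yes, by r → □◇r

The condition is symmetry. A defining modal formula is r → □◇r.
Suppose r→□◇r is valid. Take Rxy and set V(r)={x}. Then r at x, so □◇r at x, so ◇r at y, so some z with Ryz has r; z=x, i.e. Ryx.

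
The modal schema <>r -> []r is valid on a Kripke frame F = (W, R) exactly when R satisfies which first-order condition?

This schema is the CD axiom.
Its frame correspondent is partial functionality — forall x forall y forall z (Rxy & Rxz -> y = z).

Partial functionality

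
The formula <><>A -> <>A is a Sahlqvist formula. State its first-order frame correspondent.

transitivity: forall x forall y forall z (Rxy & Ryz -> Rxz)

This schema is equivalent to the 4 axiom □A → □□A.
It corresponds to transitivity: forall x forall y forall z (Rxy & Ryz -> Rxz).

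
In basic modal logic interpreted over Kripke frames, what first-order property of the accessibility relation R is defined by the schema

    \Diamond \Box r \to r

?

Symmetry

Equivalently (dual form): r → □◇r.
Suppose r→□◇r is valid. Take Rxy and set V(r)={x}. Then r at x, so □◇r at x, so ◇r at y, so some z with Ryz has r; z=x, i.e. Ryx.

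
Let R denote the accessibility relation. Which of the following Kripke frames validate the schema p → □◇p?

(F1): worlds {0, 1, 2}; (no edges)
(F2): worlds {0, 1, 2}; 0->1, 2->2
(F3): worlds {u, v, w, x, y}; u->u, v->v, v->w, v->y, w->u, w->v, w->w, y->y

The schema corresponds to symmetry: ∀x ∀y (Rxy → Ryx).
(F1): satisfies the condition.
(F2): fails — R01 but not R10.
(F3): fails — Rwu but not Ruw.

(F1)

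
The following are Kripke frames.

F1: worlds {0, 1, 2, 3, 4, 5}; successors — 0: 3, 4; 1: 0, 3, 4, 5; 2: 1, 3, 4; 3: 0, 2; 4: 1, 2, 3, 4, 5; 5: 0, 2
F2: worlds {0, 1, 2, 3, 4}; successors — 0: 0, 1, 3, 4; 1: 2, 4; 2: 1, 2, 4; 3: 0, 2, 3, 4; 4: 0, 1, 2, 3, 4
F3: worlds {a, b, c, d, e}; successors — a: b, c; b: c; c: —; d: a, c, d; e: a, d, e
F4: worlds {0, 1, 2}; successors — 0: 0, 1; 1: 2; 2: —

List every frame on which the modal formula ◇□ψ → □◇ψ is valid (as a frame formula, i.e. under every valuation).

F2

Frame correspondent (Sahlqvist): ∀x ∀y ∀z (Rxy ∧ Rxz → ∃w (Ryw ∧ Rzw)) — i.e. convergence.
F1: fails — R10 and R13 but 0 and 3 have no common successor.
F2: holds.
F3: fails — Rab and Rac but b and c have no common successor.
F4: fails — R00 and R01 but 0 and 1 have no common successor.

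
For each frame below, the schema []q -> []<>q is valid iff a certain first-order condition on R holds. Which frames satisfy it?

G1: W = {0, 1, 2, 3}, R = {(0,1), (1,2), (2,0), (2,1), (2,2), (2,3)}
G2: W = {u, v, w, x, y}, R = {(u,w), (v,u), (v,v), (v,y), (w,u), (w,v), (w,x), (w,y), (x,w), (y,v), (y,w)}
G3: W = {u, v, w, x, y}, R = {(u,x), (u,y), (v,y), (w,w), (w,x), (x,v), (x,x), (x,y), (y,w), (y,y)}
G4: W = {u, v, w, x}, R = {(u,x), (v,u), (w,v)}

This is the axiom for a generalized confluence (Geach) condition; its first-order frame correspondent is forall x forall z (xRz -> exists w (xRw & zRw)).
G1: fails — 0R1 but no w with 0Rw and 1Rw.
G2: fails — uRw but no t with uRt and wRt.
G3: condition met.
G4: fails — uRx but no t with uRt and xRt.

G3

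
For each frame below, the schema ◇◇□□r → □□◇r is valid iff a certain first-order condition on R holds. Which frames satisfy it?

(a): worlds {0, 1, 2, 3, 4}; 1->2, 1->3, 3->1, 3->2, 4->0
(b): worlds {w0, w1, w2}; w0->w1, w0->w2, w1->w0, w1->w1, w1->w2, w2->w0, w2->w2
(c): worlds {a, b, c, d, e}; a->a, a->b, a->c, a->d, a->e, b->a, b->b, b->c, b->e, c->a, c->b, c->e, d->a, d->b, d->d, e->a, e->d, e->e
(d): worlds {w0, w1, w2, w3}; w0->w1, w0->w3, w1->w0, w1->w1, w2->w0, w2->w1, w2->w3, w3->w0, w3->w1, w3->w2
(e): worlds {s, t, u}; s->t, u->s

This is the axiom for a generalized confluence (Geach) condition; its first-order frame correspondent is ∀x ∀y ∀z ((xR²y ∧ xR²z) → ∃w (yR²w ∧ zRw)).
(a): fails — 1R²1, 1R²2 but no w with 1R²w and 2Rw.
(b): ✓.
(c): ✓.
(d): ✓.
(e): fails — uR²t, uR²t but no w with tR²w and tRw.
Valid on: (b), (c), (d).

(b), (c), (d)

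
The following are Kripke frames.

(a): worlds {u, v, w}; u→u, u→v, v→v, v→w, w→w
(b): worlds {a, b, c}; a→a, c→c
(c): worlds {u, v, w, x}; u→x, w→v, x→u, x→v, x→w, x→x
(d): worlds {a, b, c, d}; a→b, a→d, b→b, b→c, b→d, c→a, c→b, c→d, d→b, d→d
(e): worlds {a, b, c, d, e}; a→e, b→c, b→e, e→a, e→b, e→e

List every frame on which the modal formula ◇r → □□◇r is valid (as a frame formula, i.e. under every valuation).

(b)

The schema corresponds to a generalized confluence (Geach) condition: ∀x ∀y ∀z ((xRy ∧ xR²z) → ∃w (y = w ∧ zRw)).
(a): fails — uRu, uR²v but no t with u=t and vRt.
(b): condition met.
(c): fails — uRx, uR²v but no t with x=t and vRt.
(d): fails — bRc, bR²a but no w with c=w and aRw.
(e): fails — bRc, bR²a but no w with c=w and aRw.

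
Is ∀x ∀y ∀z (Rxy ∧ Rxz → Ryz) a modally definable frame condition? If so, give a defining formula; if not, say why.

Definable; ◇q → □◇q defines it

Yes: it is the Euclidean property, defined by the 5 schema ◇q → □◇q.
Suppose ◇q→□◇q is valid. Take Rxy, Rxz and set V(q)={y}. Then ◇q at x, so □◇q at x, so ◇q at z, so some w with Rzw has q; w=y, i.e. Rzy. By symmetry of the argument, Ryz.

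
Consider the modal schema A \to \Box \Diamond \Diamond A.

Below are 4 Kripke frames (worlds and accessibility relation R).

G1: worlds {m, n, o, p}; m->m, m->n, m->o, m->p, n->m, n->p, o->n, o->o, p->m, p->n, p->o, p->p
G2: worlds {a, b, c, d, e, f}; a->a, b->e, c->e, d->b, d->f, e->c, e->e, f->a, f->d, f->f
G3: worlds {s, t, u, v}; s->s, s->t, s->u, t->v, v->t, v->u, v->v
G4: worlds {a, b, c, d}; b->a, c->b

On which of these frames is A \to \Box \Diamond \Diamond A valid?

The schema corresponds to a generalized confluence (Geach) condition: \forall x \forall z (xRz \to \exists w (x = w \wedge z R^2 w)).
G1: satisfies the condition.
G2: fails — bRe but no w with b=w and eR²w.
G3: fails — sRt but no w with s=w and tR²w.
G4: fails — bRa but no w with b=w and aR²w.
Valid on: G1.

G1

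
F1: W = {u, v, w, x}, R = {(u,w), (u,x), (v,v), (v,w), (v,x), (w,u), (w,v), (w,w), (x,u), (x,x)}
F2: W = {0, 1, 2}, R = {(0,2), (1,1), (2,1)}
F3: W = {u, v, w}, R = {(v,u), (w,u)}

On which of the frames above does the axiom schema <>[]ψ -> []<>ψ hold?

F1, F2

Frame correspondent (Sahlqvist): forall x forall y forall z (Rxy & Rxz -> exists w (Ryw & Rzw)) — i.e. convergence.
F1: condition met.
F2: condition met.
F3: fails — Rvu and Rvu but u and u have no common successor.
Valid on: F1, F2.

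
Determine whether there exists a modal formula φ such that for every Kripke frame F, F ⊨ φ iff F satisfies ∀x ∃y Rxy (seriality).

The condition is seriality. A defining modal formula is □q → ◇q.
Suppose □q→◇q is valid. At any x set V(q)=W. Then □q at x, so ◇q at x, so x has a successor.

Yes, by □q → ◇q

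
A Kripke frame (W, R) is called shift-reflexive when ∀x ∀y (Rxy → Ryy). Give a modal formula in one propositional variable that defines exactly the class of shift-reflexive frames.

This is shift-reflexivity; the standard corresponding axiom is T□: □(□q → q).

□(□q → q)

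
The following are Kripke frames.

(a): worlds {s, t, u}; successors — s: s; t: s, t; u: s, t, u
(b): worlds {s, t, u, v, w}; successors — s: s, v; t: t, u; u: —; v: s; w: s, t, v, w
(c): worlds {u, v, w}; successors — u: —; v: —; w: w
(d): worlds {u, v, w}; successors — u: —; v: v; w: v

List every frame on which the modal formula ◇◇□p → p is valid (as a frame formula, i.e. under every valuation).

(c)

This is the axiom for a generalized confluence (Geach) condition; its first-order frame correspondent is ∀x ∀y (xR²y → ∃w (yRw ∧ x = w)).
(a): fails — tR²s but no w with sRw and t=w.
(b): fails — tR²u but no w* with uRw* and t=w*.
(c): condition met.
(d): fails — wR²v but no t with vRt and w=t.
Valid on: (c).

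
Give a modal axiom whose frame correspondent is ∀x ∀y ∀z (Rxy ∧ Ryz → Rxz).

□s → □□s

This is transitivity; the standard corresponding axiom is 4: □s → □□s.
Suppose □s→□□s is valid. Take Rxy, Ryz and set V(s)={w : Rxw}. Then □s at x, so □□s at x, so □s at y, so s at z, i.e. Rxz.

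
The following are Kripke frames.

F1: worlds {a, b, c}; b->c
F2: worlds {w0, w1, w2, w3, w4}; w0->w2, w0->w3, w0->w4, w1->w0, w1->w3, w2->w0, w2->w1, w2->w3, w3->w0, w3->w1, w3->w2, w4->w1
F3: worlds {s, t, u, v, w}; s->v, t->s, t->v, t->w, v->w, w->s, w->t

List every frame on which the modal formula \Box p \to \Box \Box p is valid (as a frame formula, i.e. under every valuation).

The schema corresponds to transitivity: \forall x \forall y \forall z (Rxy \wedge Ryz \to Rxz).
F1: holds.
F2: fails — Rw1w0 and Rw0w4 but not Rw1w4.
F3: fails — Rwt and Rtv but not Rwv.
Valid on: F1.

F1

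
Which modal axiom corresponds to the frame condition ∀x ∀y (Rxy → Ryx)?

ψ → □◇ψ

A defining formula is ψ → □◇ψ (the B axiom).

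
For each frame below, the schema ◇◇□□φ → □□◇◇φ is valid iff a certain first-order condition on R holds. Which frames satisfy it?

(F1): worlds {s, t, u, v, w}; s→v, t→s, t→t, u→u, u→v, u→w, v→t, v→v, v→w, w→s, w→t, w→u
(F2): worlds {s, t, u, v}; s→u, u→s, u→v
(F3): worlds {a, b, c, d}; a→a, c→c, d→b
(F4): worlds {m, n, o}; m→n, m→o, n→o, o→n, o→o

The schema corresponds to a generalized confluence (Geach) condition: ∀x ∀y ∀z ((xR²y ∧ xR²z) → ∃w (yR²w ∧ zR²w)).
(F1): satisfies the condition.
(F2): fails — sR²s, sR²v but no w with sR²w and vR²w.
(F3): satisfies the condition.
(F4): satisfies the condition.
Valid on: (F1), (F3), (F4).

(F1), (F3), (F4)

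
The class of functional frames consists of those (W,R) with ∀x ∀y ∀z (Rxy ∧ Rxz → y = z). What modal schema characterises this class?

This is partial functionality; the standard corresponding axiom is CD: ◇p → □p.
Suppose ◇p→□p is valid. Take Rxy, Rxz and set V(p)={y}. Then ◇p at x, so □p at x, so p at z, i.e. z=y.

◇p → □p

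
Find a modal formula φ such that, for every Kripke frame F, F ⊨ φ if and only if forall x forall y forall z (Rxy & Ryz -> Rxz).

□ψ → □□ψ

This is transitivity; the standard corresponding axiom is 4: □ψ → □□ψ.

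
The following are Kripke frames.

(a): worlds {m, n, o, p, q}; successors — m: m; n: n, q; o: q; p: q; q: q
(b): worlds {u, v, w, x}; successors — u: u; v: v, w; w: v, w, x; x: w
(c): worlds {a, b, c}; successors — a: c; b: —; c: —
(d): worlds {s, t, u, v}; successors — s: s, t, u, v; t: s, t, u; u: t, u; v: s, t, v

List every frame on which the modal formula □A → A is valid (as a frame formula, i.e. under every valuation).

Frame correspondent (Sahlqvist): ∀x Rxx — i.e. reflexivity.
(a): fails — world o does not see itself.
(b): fails — world x does not see itself.
(c): fails — world a does not see itself.
(d): satisfies the condition.
Valid on: (d).

(d)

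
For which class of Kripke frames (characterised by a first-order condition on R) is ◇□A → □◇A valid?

Suppose ◇□A→□◇A is valid. Take Rxy, Rxz and set V(A)={w : Ryw}. Then □A at y so ◇□A at x, so □◇A at x, so ◇A at z, giving w with Rzw and Ryw.

Convergence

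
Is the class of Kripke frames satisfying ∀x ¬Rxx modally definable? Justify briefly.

No

Modal frame validity is preserved under surjective bounded morphisms.
The 4-cycle (worlds s,t,u,v with s→t→u→v→s) is irreflexive, and the map sending every world to a single reflexive point • is a surjective bounded morphism (forth: every edge maps to (•,•); back: every world has a successor). So any modal formula valid on the 4-cycle is also valid on the reflexive point, which is not irreflexive.
So the class is not modally definable.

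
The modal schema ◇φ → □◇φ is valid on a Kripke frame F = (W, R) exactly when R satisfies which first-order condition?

the Euclidean property

Suppose ◇φ→□◇φ is valid. Take Rxy, Rxz and set V(φ)={y}. Then ◇φ at x, so □◇φ at x, so ◇φ at z, so some w with Rzw has φ; w=y, i.e. Rzy. By symmetry of the argument, Ryz.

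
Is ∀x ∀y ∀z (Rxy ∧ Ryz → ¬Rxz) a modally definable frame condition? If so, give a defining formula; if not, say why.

No — not modally definable

Modal frame validity is preserved under surjective bounded morphisms.
The 3-cycle (worlds s,t,u with s→t→u→s) is intransitive. Mapping every world to a single reflexive point • is a surjective bounded morphism; the reflexive point is not intransitive (R••∧R•• but R••).
Hence intransitivity is not modally definable.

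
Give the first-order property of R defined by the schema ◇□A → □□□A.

∀x ∀y ∀z ((xRy ∧ xR³z) → ∃w (yRw ∧ z = w))

This is a Sahlqvist (Geach-type) schema ◇^1□^1A → □^3◇^0A.
First-order correspondent: ∀x ∀y ∀z ((xRy ∧ xR³z) → ∃w (yRw ∧ z = w)).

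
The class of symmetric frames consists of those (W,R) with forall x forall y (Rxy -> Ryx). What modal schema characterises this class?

p → □◇p

This is symmetry; the standard corresponding axiom is B: p → □◇p.
Suppose p→□◇p is valid. Take Rxy and set V(p)={x}. Then p at x, so □◇p at x, so ◇p at y, so some z with Ryz has p; z=x, i.e. Ryx.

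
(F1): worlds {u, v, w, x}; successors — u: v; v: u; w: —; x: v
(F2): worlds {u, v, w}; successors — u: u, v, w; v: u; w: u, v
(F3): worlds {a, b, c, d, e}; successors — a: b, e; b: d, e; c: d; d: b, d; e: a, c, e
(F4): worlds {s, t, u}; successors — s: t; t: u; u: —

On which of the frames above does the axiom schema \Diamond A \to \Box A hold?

(F1), (F4)

This is the axiom for partial functionality; its first-order frame correspondent is \forall x \forall y \forall z (Rxy \wedge Rxz \to y = z).
(F1): holds.
(F2): fails — u sees both u and v.
(F3): fails — a sees both b and e.
(F4): holds.
Valid on: (F1), (F4).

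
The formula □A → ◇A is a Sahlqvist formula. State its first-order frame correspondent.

seriality

Suppose □A→◇A is valid. At any x set V(A)=W. Then □A at x, so ◇A at x, so x has a successor.
Conversely, any frame satisfying ∀x ∃y Rxy validates the schema.
So the correspondent is seriality.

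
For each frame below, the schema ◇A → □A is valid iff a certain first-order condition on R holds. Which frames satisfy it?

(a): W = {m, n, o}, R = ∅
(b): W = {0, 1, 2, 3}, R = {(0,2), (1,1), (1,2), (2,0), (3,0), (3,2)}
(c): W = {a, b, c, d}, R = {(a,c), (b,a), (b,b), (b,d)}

(a)

This is the axiom for partial functionality; its first-order frame correspondent is ∀x ∀y ∀z (Rxy ∧ Rxz → y = z).
(a): satisfies the condition.
(b): fails — 1 sees both 1 and 2.
(c): fails — b sees both a and b.
Valid on: (a).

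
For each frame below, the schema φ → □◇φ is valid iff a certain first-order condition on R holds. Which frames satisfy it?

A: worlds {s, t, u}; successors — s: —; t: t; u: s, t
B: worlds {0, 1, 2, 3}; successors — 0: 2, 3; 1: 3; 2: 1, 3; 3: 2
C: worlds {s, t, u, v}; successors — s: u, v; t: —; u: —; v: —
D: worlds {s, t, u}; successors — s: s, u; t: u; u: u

Frame correspondent (Sahlqvist): ∀x ∀y (Rxy → Ryx) — i.e. symmetry.
A: fails — Rus but not Rsu.
B: fails — R02 but not R20.
C: fails — Rsu but not Rus.
D: fails — Rsu but not Rus.
Valid on no frame.

none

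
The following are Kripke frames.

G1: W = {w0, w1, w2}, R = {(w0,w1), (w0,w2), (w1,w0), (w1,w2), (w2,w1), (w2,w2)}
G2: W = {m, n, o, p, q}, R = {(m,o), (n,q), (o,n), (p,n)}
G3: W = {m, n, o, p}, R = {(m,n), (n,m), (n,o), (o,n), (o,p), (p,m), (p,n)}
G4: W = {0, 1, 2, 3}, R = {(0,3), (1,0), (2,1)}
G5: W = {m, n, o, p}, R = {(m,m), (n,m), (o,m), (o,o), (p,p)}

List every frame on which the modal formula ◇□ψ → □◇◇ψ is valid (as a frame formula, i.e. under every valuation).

This is the axiom for a generalized confluence (Geach) condition; its first-order frame correspondent is ∀x ∀y ∀z ((xRy ∧ xRz) → ∃w (yRw ∧ zR²w)).
G1: condition met.
G2: fails — mRo, mRo but no w with oRw and oR²w.
G3: fails — mRn, mRn but no w with nRw and nR²w.
G4: fails — 0R3, 0R3 but no w with 3Rw and 3R²w.
G5: condition met.
Valid on: G1, G5.

G1, G5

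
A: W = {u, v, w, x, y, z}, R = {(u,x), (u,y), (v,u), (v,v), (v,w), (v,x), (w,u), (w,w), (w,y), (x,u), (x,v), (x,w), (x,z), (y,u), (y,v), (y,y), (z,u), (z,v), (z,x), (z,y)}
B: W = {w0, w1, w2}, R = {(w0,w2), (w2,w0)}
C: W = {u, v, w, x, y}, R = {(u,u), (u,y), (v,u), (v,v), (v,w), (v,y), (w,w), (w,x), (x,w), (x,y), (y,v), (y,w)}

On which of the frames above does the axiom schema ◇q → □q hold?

Frame correspondent (Sahlqvist): ∀x ∀y ∀z (Rxy ∧ Rxz → y = z) — i.e. partial functionality.
A: fails — u sees both x and y.
B: holds.
C: fails — u sees both u and y.
Valid on: B.

B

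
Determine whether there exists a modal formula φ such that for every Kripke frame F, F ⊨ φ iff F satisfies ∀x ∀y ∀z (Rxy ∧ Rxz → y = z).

Definable; ◇p → □p defines it

The condition is partial functionality. A defining modal formula is ◇p → □p.
Suppose ◇p→□p is valid. Take Rxy, Rxz and set V(p)={y}. Then ◇p at x, so □p at x, so p at z, i.e. z=y.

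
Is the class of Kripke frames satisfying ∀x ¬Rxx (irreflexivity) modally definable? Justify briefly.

Modal frame validity is preserved under surjective bounded morphisms.
The 4-cycle (worlds w0,w1,w2,w3 with w0→w1→w2→w3→w0) is irreflexive, and the map sending every world to a single reflexive point • is a surjective bounded morphism (forth: every edge maps to (•,•); back: every world has a successor). So any modal formula valid on the 4-cycle is also valid on the reflexive point, which is not irreflexive.
So the class is not modally definable.

Not modally definable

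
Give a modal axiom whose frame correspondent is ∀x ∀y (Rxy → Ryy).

□(□p → p)

This is shift-reflexivity; the standard corresponding axiom is T□: □(□p → p).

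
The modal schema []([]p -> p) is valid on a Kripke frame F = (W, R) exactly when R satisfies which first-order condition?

Suppose □(□p→p) is valid. Take Rxy and set V(p)={w : Ryw}. Then at y, □p holds; since □(□p→p) at x, □p→p at y, so p at y, i.e. Ryy.

shift-reflexivity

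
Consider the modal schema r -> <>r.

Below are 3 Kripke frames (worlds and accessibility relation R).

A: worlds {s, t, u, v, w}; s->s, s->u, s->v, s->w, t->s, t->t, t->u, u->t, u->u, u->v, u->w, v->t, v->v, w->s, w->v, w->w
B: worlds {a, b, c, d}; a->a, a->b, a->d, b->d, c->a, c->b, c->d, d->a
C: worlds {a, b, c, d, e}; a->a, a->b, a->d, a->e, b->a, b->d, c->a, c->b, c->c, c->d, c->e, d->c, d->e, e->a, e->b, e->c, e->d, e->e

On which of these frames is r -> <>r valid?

Frame correspondent (Sahlqvist): forall x Rxx — i.e. reflexivity.
A: ✓.
B: fails — world b does not see itself.
C: fails — world b does not see itself.
Valid on: A.

A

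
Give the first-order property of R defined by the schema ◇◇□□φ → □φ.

This is a Sahlqvist (Geach-type) schema ◇^2□^2φ → □^1◇^0φ.
Minimal-valuation argument: fix x; take any y with xR^2y and any z with xR^1z. Set V(φ) to the set of worlds R-reachable from y in exactly 2 steps. Then □^2φ holds at y, so the antecedent holds at x; validity forces ◇^0φ at z, giving a w with zR^0w and yR^2w.
First-order correspondent: ∀x ∀y ∀z ((xR²y ∧ xRz) → ∃w (yR²w ∧ z = w)).

∀x ∀y ∀z ((xR²y ∧ xRz) → ∃w (yR²w ∧ z = w))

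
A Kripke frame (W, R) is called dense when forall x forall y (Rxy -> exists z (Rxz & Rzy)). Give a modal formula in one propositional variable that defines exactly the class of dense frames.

A defining formula is □□p → □p (the C4 axiom).
Suppose □□p→□p is valid. Take Rxy and set V(p)={w : xR²w}. Then □□p at x, so □p at x, so p at y, i.e. ∃z(Rxz∧Rzy).

□□p → □p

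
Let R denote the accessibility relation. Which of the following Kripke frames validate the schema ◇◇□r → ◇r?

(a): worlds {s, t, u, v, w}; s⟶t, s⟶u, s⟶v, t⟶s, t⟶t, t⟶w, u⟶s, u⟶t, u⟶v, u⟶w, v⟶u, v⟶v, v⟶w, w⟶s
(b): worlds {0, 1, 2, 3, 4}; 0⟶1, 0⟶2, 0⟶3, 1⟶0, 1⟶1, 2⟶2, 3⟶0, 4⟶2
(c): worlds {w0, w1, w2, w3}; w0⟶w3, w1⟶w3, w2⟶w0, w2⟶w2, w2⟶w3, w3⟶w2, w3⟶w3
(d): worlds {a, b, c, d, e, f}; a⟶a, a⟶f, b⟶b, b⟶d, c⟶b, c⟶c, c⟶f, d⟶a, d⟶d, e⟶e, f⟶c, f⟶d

This is the axiom for a generalized confluence (Geach) condition; its first-order frame correspondent is ∀x ∀y (xR²y → ∃w (yRw ∧ xRw)).
(a): fails — sR²w but no w* with wRw* and sRw*.
(b): fails — 1R²2 but no w with 2Rw and 1Rw.
(c): condition met.
(d): fails — aR²f but no w with fRw and aRw.
Valid on: (c).

(c)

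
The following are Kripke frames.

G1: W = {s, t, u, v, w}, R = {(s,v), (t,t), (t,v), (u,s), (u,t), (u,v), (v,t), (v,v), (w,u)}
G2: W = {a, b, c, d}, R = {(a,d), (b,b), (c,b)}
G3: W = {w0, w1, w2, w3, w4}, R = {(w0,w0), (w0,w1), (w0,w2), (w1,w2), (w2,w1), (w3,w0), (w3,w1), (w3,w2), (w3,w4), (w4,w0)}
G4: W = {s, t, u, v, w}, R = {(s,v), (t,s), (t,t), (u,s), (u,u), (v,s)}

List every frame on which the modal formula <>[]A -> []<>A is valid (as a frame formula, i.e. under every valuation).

This is the axiom for convergence; its first-order frame correspondent is forall x forall y forall z (Rxy & Rxz -> exists w (Ryw & Rzw)).
G1: satisfies the condition.
G2: fails — Rad and Rad but d and d have no common successor.
G3: fails — Rw0w1 and Rw0w2 but w1 and w2 have no common successor.
G4: fails — Rts and Rtt but s and t have no common successor.
Valid on: G1.

G1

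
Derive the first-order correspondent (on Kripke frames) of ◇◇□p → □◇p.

∀x ∀y ∀z ((xR²y ∧ xRz) → ∃w (yRw ∧ zRw))

This is a Sahlqvist (Geach-type) schema ◇^2□^1p → □^1◇^1p.
Minimal-valuation argument: fix x; take any y with xR^2y and any z with xR^1z. Set V(p) to the set of worlds R-reachable from y in exactly 1 step. Then □^1p holds at y, so the antecedent holds at x; validity forces ◇^1p at z, giving a w with zR^1w and yR^1w.
First-order correspondent: ∀x ∀y ∀z ((xR²y ∧ xRz) → ∃w (yRw ∧ zRw)).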